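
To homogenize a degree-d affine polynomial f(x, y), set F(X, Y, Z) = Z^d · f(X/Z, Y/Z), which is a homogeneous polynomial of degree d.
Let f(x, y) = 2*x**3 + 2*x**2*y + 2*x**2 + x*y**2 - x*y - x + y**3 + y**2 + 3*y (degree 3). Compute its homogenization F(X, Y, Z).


F(X, Y, Z) = 2*X**3 + 2*X**2*Y + 2*X**2*Z + X*Y**2 - X*Y*Z - X*Z**2 + Y**3 + Y**2*Z + 3*Y*Z**2

deg(f) = 3.
Substitute x = X/Z, y = Y/Z into f, then multiply by Z^3.
  monomial 2·x^3·y^0 ↦ 2·X^3·Y^0·Z^0.
  monomial 2·x^2·y^1 ↦ 2·X^2·Y^1·Z^0.
  monomial 2·x^2·y^0 ↦ 2·X^2·Y^0·Z^1.
  monomial 1·x^1·y^2 ↦ 1·X^1·Y^2·Z^0.
  monomial -1·x^1·y^1 ↦ -1·X^1·Y^1·Z^1.
  monomial -1·x^1·y^0 ↦ -1·X^1·Y^0·Z^2.
  monomial 1·x^0·y^3 ↦ 1·X^0·Y^3·Z^0.
  monomial 1·x^0·y^2 ↦ 1·X^0·Y^2·Z^1.
  monomial 3·x^0·y^1 ↦ 3·X^0·Y^1·Z^2.
Collecting: F(X, Y, Z) = 2*X**3 + 2*X**2*Y + 2*X**2*Z + X*Y**2 - X*Y*Z - X*Z**2 + Y**3 + Y**2*Z + 3*Y*Z**2.


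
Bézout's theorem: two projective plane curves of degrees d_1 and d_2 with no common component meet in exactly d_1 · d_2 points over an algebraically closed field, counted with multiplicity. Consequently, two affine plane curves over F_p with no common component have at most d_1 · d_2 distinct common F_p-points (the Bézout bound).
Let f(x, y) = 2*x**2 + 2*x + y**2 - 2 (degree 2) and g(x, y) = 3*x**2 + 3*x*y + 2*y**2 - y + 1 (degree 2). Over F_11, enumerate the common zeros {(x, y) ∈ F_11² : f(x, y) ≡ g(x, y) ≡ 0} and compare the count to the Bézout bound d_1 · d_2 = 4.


Common zeros: ∅; count = 0; Bézout bound = 4.

deg(f) = 2, deg(g) = 2, so Bézout bound = 4.
Scan x ∈ F_11. For each x, list the y ∈ F_11 with f(x, y) ≡ 0 and those with g(x, y) ≡ 0 (mod 11); the common zeros in that column are the intersection.
  x = 0: f ≡ 0 at y ∈ ∅; g ≡ 0 at y ∈ {8, 9}; common: ∅.
  x = 1: f ≡ 0 at y ∈ {3, 8}; g ≡ 0 at y ∈ {4, 6}; common: ∅.
  x = 2: f ≡ 0 at y ∈ {1, 10}; g ≡ 0 at y ∈ {5, 9}; common: ∅.
  x = 3: f ≡ 0 at y ∈ {0}; g ≡ 0 at y ∈ {8, 10}; common: ∅.
  x = 4: f ≡ 0 at y ∈ ∅; g ≡ 0 at y ∈ {5, 6}; common: ∅.
  x = 5: f ≡ 0 at y ∈ ∅; g ≡ 0 at y ∈ ∅; common: ∅.
  x = 6: f ≡ 0 at y ∈ ∅; g ≡ 0 at y ∈ {4}; common: ∅.
  x = 7: f ≡ 0 at y ∈ {0}; g ≡ 0 at y ∈ ∅; common: ∅.
  x = 8: f ≡ 0 at y ∈ {1, 10}; g ≡ 0 at y ∈ ∅; common: ∅.
  x = 9: f ≡ 0 at y ∈ {3, 8}; g ≡ 0 at y ∈ {10}; common: ∅.
  x = 10: f ≡ 0 at y ∈ ∅; g ≡ 0 at y ∈ ∅; common: ∅.
Collecting: common zeros = ∅, so the count is 0.
Comparison with the Bézout bound: 0 ≤ 4 = deg(f)·deg(g), as expected for curves with no common component (the affine F_11-count falls short of the bound because intersections may lie at infinity, over extension fields, or carry multiplicity).


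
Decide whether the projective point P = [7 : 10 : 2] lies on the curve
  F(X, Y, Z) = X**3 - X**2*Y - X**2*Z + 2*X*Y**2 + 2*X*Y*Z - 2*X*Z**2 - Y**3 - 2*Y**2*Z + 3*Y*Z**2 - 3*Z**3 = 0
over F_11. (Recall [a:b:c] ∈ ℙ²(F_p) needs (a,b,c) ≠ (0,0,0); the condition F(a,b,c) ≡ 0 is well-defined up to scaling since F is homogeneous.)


F(7,10,2) ≡ 9 (mod 11); P is NOT on the curve.

Evaluate F(7, 10, 2) term-by-term (mod 11).
  X**3 ↦ 1·343·1·1 = 343
  -X**2*Y ↦ -1·49·10·1 = -490
  -X**2*Z ↦ -1·49·1·2 = -98
  2*X*Y**2 ↦ 2·7·100·1 = 1400
  2*X*Y*Z ↦ 2·7·10·2 = 280
  -2*X*Z**2 ↦ -2·7·1·4 = -56
  -Y**3 ↦ -1·1·1000·1 = -1000
  -2*Y**2*Z ↦ -2·1·100·2 = -400
  3*Y*Z**2 ↦ 3·1·10·4 = 120
  -3*Z**3 ↦ -3·1·1·8 = -24
Sum: F(7, 10, 2) = (343) + (-490) + (-98) + (1400) + (280) + (-56) + (-1000) + (-400) + (120) + (-24) = 75.
Reducing mod 11: 75 ≡ 9 (mod 11).
Since F(a, b, c) ≡ 9 ≠ 0 (mod 11), P does NOT lie on the curve.


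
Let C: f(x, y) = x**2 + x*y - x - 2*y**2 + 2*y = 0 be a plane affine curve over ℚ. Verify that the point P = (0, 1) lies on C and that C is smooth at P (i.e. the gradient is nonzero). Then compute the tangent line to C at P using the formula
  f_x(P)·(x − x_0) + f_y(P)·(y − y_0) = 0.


Tangent line at P: 2 - 2*y = 0.

Step 1: f(0, 1) = 0, so P lies on C.
Step 2: partial derivatives
  f_x(x, y) = 2*x + y - 1, f_y(x, y) = x - 4*y + 2.
  f_x(P) = 0, f_y(P) = -2 (gradient nonzero, so P is smooth).
Step 3: tangent line at P: 0·(x − 0) + -2·(y − 1) = 0.
Expanding: 2 - 2*y = 0.


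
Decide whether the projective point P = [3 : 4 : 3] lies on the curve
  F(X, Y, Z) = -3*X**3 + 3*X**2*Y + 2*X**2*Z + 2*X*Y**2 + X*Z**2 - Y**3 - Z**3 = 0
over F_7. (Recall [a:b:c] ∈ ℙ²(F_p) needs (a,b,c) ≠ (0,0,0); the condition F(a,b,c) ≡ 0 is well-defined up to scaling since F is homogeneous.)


F(3,4,3) ≡ 1 (mod 7); P is NOT on the curve.

Evaluate F(3, 4, 3) term-by-term (mod 7).
  -3*X**3 ↦ -3·27·1·1 = -81
  3*X**2*Y ↦ 3·9·4·1 = 108
  2*X**2*Z ↦ 2·9·1·3 = 54
  2*X*Y**2 ↦ 2·3·16·1 = 96
  X*Z**2 ↦ 1·3·1·9 = 27
  -Y**3 ↦ -1·1·64·1 = -64
  -Z**3 ↦ -1·1·1·27 = -27
Sum: F(3, 4, 3) = (-81) + (108) + (54) + (96) + (27) + (-64) + (-27) = 113.
Reducing mod 7: 113 ≡ 1 (mod 7).
Since F(a, b, c) ≡ 1 ≠ 0 (mod 7), P does NOT lie on the curve.


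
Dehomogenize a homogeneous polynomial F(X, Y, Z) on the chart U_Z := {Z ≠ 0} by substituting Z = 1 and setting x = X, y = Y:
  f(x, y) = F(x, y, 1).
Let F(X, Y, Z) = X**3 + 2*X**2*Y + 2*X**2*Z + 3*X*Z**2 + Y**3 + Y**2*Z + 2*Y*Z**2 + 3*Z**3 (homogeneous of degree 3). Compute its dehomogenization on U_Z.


f(x, y) = x**3 + 2*x**2*y + 2*x**2 + 3*x + y**3 + y**2 + 2*y + 3

On U_Z we set Z = 1. Each monomial c·X^i·Y^j·Z^k in F becomes c·x^i·y^j·1^k = c·x^i·y^j.
Substituting Z = 1: F(X, Y, 1) = x**3 + 2*x**2*y + 2*x**2 + 3*x + y**3 + y**2 + 2*y + 3.
Note: deg(f) ≤ deg(F) = 3; strict inequality happens when F is divisible by Z (lost terms).


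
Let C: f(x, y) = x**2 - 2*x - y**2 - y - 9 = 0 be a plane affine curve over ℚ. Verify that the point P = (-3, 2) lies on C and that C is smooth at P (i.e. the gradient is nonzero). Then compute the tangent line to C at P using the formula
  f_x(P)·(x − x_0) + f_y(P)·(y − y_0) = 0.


Tangent line at P: -8*x - 5*y - 14 = 0.

Step 1: f(-3, 2) = 0, so P lies on C.
Step 2: partial derivatives
  f_x(x, y) = 2*x - 2, f_y(x, y) = -2*y - 1.
  f_x(P) = -8, f_y(P) = -5 (gradient nonzero, so P is smooth).
Step 3: tangent line at P: -8·(x − -3) + -5·(y − 2) = 0.
Expanding: -8*x - 5*y - 14 = 0.


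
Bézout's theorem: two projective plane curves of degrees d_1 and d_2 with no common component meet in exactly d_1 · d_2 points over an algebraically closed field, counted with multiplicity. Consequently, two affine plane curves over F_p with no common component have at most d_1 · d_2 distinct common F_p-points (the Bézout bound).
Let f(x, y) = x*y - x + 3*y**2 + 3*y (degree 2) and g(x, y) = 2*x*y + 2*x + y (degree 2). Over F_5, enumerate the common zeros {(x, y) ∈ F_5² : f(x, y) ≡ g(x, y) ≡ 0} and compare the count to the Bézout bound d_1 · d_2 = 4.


Common zeros: {(0, 0)}; count = 1; Bézout bound = 4.

deg(f) = 2, deg(g) = 2, so Bézout bound = 4.
Scan x ∈ F_5. For each x, list the y ∈ F_5 with f(x, y) ≡ 0 and those with g(x, y) ≡ 0 (mod 5); the common zeros in that column are the intersection.
  x = 0: f ≡ 0 at y ∈ {0, 4}; g ≡ 0 at y ∈ {0}; common: {0}.
  x = 1: f ≡ 0 at y ∈ ∅; g ≡ 0 at y ∈ {1}; common: ∅.
  x = 2: f ≡ 0 at y ∈ {2, 3}; g ≡ 0 at y ∈ ∅; common: ∅.
  x = 3: f ≡ 0 at y ∈ ∅; g ≡ 0 at y ∈ {2}; common: ∅.
  x = 4: f ≡ 0 at y ∈ ∅; g ≡ 0 at y ∈ {3}; common: ∅.
Collecting: common zeros = {(0, 0)}, so the count is 1.
Comparison with the Bézout bound: 1 ≤ 4 = deg(f)·deg(g), as expected for curves with no common component (the affine F_5-count falls short of the bound because intersections may lie at infinity, over extension fields, or carry multiplicity).


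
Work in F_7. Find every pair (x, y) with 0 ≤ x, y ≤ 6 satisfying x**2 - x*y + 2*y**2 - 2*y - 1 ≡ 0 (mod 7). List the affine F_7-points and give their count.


Affine F_7-points: {(1, 0), (1, 5), (4, 5), (5, 3), (5, 4), (6, 0), (6, 4)}; count = 7.

For each of the 49 pairs (x, y) ∈ F_7², evaluate f(x, y) mod 7. Record the zeros.
  x = 0: [0↦6, 1↦6, 2↦3, 3↦4, 4↦2, 5↦4, 6↦3]  zeros at y ∈ ∅
  x = 1: [0↦0, 1↦6, 2↦2, 3↦2, 4↦6, 5↦0, 6↦5]  zeros at y ∈ {0, 5}
  x = 2: [0↦3, 1↦1, 2↦3, 3↦2, 4↦5, 5↦5, 6↦2]  zeros at y ∈ ∅
  x = 3: [0↦1, 1↦5, 2↦6, 3↦4, 4↦6, 5↦5, 6↦1]  zeros at y ∈ ∅
  x = 4: [0↦1, 1↦4, 2↦4, 3↦1, 4↦2, 5↦0, 6↦2]  zeros at y ∈ {5}
  x = 5: [0↦3, 1↦5, 2↦4, 3↦0, 4↦0, 5↦4, 6↦5]  zeros at y ∈ {3, 4}
  x = 6: [0↦0, 1↦1, 2↦6, 3↦1, 4↦0, 5↦3, 6↦3]  zeros at y ∈ {0, 4}
Collecting zeros: affine points = {(1, 0), (1, 5), (4, 5), (5, 3), (5, 4), (6, 0), (6, 4)}.
Total count |C(F_7)_aff| = 7.


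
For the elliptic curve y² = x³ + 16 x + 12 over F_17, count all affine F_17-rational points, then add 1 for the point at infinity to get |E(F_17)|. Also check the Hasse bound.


Affine points = {(2, 1), (2, 16), (3, 6), (3, 11), (4, 2), (4, 15), (5, 8), (5, 9), (6, 1), (6, 16), (7, 5), (7, 12), (9, 1), (9, 16), (10, 4), (10, 13)}; affine count = 16; |E(F_17)| = 17.

Discriminant check: Δ ∝ 4a³ + 27b² = 4·16³ + 27·12² = 4·4096 + 27·144 ≡ 8 (mod 17). Nonzero ⇒ E is nonsingular.
For each x ∈ F_17, compute rhs = x³ + 16·x + 12 mod 17, then count y ∈ F_17 with y² ≡ rhs.
  x = 0: rhs = 12, matching y values: none (0 points).
  x = 1: rhs = 12, matching y values: none (0 points).
  x = 2: rhs = 1, matching y values: 1, 16 (2 points).
  x = 3: rhs = 2, matching y values: 6, 11 (2 points).
  x = 4: rhs = 4, matching y values: 2, 15 (2 points).
  x = 5: rhs = 13, matching y values: 8, 9 (2 points).
  x = 6: rhs = 1, matching y values: 1, 16 (2 points).
  x = 7: rhs = 8, matching y values: 5, 12 (2 points).
  x = 8: rhs = 6, matching y values: none (0 points).
  x = 9: rhs = 1, matching y values: 1, 16 (2 points).
  x = 10: rhs = 16, matching y values: 4, 13 (2 points).
  x = 11: rhs = 6, matching y values: none (0 points).
  x = 12: rhs = 11, matching y values: none (0 points).
  x = 13: rhs = 3, matching y values: none (0 points).
  x = 14: rhs = 5, matching y values: none (0 points).
  x = 15: rhs = 6, matching y values: none (0 points).
  x = 16: rhs = 12, matching y values: none (0 points).
Total affine count: 16.
Full point count |E(F_17)| = 16 + 1 = 17.
Hasse bound: |17 − (17+1)| = |-1| = 1 ≤ 2√17 ≈ 8.2462 ✓.


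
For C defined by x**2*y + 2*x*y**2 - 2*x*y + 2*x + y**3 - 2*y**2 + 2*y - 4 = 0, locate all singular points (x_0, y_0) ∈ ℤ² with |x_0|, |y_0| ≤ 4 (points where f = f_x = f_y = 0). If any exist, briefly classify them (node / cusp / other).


Singular points: {(3, -1)}; classification: node.

Compute partial derivatives:
  f_x = 2*x*y + 2*y**2 - 2*y + 2.
  f_y = x**2 + 4*x*y - 2*x + 3*y**2 - 4*y + 2.
Scan x_0 ∈ {−4, ..., 4}. For each x_0, f_y(x_0, y) is a polynomial in y; find its integer roots y ∈ {−4, ..., 4}, then test f_x and f at those candidates.
  x = -4: f_y(-4, y) = 3*y**2 - 20*y + 26; no integer root y with |y| ≤ 4.
  x = -3: f_y(-3, y) = 3*y**2 - 16*y + 17; no integer root y with |y| ≤ 4.
  x = -2: f_y(-2, y) = 3*y**2 - 12*y + 10; no integer root y with |y| ≤ 4.
  x = -1: f_y(-1, y) = 3*y**2 - 8*y + 5; vanishes at y ∈ {1}. (-1, 1): f_x = 0 but f = -4 ≠ 0.
  x = 0: f_y(0, y) = 3*y**2 - 4*y + 2; no integer root y with |y| ≤ 4.
  x = 1: f_y(1, y) = 3*y**2 + 1; no integer root y with |y| ≤ 4.
  x = 2: f_y(2, y) = 3*y**2 + 4*y + 2; no integer root y with |y| ≤ 4.
  x = 3: f_y(3, y) = 3*y**2 + 8*y + 5; vanishes at y ∈ {-1}. (3, -1): f_x = 0, f = 0 — SINGULAR.
  x = 4: f_y(4, y) = 3*y**2 + 12*y + 10; no integer root y with |y| ≤ 4.
Only singular point on the grid: (3, -1).
Classify: substitute x = 3 + u, y = -1 + v and expand: f = u**2*v - u**2 + 2*u*v**2 + v**3 + v**2.
No constant or linear terms (consistent with a singular point). Quadratic part: -u**2 + v**2. Cubic part: u**2*v + 2*u*v**2 + v**3.
The quadratic part v**2 - u**2 = (v − u)(v + u) splits into two distinct linear factors, so there are two distinct tangent lines y − -1 = ±(x − 3) — this is a node (ordinary double point).
Classification: node.


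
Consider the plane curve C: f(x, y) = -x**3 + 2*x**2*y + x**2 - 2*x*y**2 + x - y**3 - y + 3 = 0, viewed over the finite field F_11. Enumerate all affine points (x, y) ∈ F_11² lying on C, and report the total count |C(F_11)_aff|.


Affine F_11-points: {(0, 8), (1, 4), (2, 4), (5, 6), (6, 4), (6, 7), (6, 10), (7, 2), (8, 8), (9, 8), (9, 10), (10, 5)}; count = 12.

For each of the 121 pairs (x, y) ∈ F_11², evaluate f(x, y) mod 11. Record the zeros.
  x = 0: [0↦3, 1↦1, 2↦4, 3↦6, 4↦1, 5↦5, 6↦1, 7↦5, 8↦0, 9↦2, 10↦5]  zeros at y ∈ {8}
  x = 1: [0↦4, 1↦2, 2↦1, 3↦6, 4↦0, 5↦10, 6↦8, 7↦10, 8↦10, 9↦2, 10↦2]  zeros at y ∈ {4}
  x = 2: [0↦1, 1↦3, 2↦2, 3↦3, 4↦0, 5↦9, 6↦2, 7↦6, 8↦4, 9↦1, 10↦2]  zeros at y ∈ {4}
  x = 3: [0↦10, 1↦9, 2↦1, 3↦2, 4↦6, 5↦7, 6↦10, 7↦9, 8↦9, 9↦4, 10↦10]  zeros at y ∈ ∅
  x = 4: [0↦3, 1↦3, 2↦3, 3↦8, 4↦1, 5↦9, 6↦4, 7↦2, 8↦8, 9↦5, 10↦9]  zeros at y ∈ ∅
  x = 5: [0↦7, 1↦1, 2↦2, 3↦4, 4↦1, 5↦9, 6↦0, 7↦1, 8↦6, 9↦9, 10↦4]  zeros at y ∈ {6}
  x = 6: [0↦5, 1↦8, 2↦3, 3↦6, 4↦0, 5↦1, 6↦3, 7↦0, 8↦8, 9↦10, 10↦0]  zeros at y ∈ {4, 7, 10}
  x = 7: [0↦2, 1↦7, 2↦0, 3↦8, 4↦3, 5↦1, 6↦7, 7↦4, 8↦8, 9↦2, 10↦2]  zeros at y ∈ {2}
  x = 8: [0↦3, 1↦3, 2↦9, 3↦4, 4↦4, 5↦3, 6↦6, 7↦7, 8↦0, 9↦1, 10↦4]  zeros at y ∈ {8}
  x = 9: [0↦2, 1↦1, 2↦2, 3↦10, 4↦8, 5↦1, 6↦5, 7↦3, 8↦0, 9↦1, 10↦0]  zeros at y ∈ {8, 10}
  x = 10: [0↦4, 1↦6, 2↦6, 3↦9, 4↦9, 5↦0, 6↦9, 7↦8, 8↦2, 9↦7, 10↦6]  zeros at y ∈ {5}
Collecting zeros: affine points = {(0, 8), (1, 4), (2, 4), (5, 6), (6, 4), (6, 7), (6, 10), (7, 2), (8, 8), (9, 8), (9, 10), (10, 5)}.
Total count |C(F_11)_aff| = 12.


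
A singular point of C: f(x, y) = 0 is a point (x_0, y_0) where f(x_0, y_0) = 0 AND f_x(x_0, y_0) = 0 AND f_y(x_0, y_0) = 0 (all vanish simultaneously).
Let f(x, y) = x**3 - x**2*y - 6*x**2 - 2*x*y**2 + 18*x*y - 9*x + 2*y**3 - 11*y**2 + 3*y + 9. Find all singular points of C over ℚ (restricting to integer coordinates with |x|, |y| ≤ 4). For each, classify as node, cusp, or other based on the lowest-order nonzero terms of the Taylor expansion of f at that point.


Singular points: {(3, 3)}; classification: cusp.

Compute partial derivatives:
  f_x = 3*x**2 - 2*x*y - 12*x - 2*y**2 + 18*y - 9.
  f_y = -x**2 - 4*x*y + 18*x + 6*y**2 - 22*y + 3.
Scan x_0 ∈ {−4, ..., 4}. For each x_0, f_y(x_0, y) is a polynomial in y; find its integer roots y ∈ {−4, ..., 4}, then test f_x and f at those candidates.
  x = -4: f_y(-4, y) = 6*y**2 - 6*y - 85; no integer root y with |y| ≤ 4.
  x = -3: f_y(-3, y) = 6*y**2 - 10*y - 60; no integer root y with |y| ≤ 4.
  x = -2: f_y(-2, y) = 6*y**2 - 14*y - 37; no integer root y with |y| ≤ 4.
  x = -1: f_y(-1, y) = 6*y**2 - 18*y - 16; no integer root y with |y| ≤ 4.
  x = 0: f_y(0, y) = 6*y**2 - 22*y + 3; no integer root y with |y| ≤ 4.
  x = 1: f_y(1, y) = 6*y**2 - 26*y + 20; vanishes at y ∈ {1}. (1, 1): f_x = -4 ≠ 0.
  x = 2: f_y(2, y) = 6*y**2 - 30*y + 35; no integer root y with |y| ≤ 4.
  x = 3: f_y(3, y) = 6*y**2 - 34*y + 48; vanishes at y ∈ {3}. (3, 3): f_x = 0, f = 0 — SINGULAR.
  x = 4: f_y(4, y) = 6*y**2 - 38*y + 59; no integer root y with |y| ≤ 4.
Only singular point on the grid: (3, 3).
Classify: substitute x = 3 + u, y = 3 + v and expand: f = u**3 - u**2*v - 2*u*v**2 + 2*v**3 + v**2.
No constant or linear terms (consistent with a singular point). Quadratic part: v**2. Cubic part: u**3 - u**2*v - 2*u*v**2 + 2*v**3.
The quadratic part v**2 is a perfect square, so there is a single (double) tangent line v = 0, i.e. y = 3. Restricting the cubic part to that line (v = 0) leaves u**3 ≠ 0, so f is not divisible by v and the branch is v² ≈ -u**3 to lowest order — this is a cusp.
Classification: cusp.


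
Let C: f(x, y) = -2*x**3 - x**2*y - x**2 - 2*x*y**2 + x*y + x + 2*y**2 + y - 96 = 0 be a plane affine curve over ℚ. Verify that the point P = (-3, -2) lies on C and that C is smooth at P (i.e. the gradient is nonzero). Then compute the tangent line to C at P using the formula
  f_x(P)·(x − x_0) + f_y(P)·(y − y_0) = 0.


Tangent line at P: -69*x - 43*y - 293 = 0.

Step 1: f(-3, -2) = 0, so P lies on C.
Step 2: partial derivatives
  f_x(x, y) = -6*x**2 - 2*x*y - 2*x - 2*y**2 + y + 1, f_y(x, y) = -x**2 - 4*x*y + x + 4*y + 1.
  f_x(P) = -69, f_y(P) = -43 (gradient nonzero, so P is smooth).
Step 3: tangent line at P: -69·(x − -3) + -43·(y − -2) = 0.
Expanding: -69*x - 43*y - 293 = 0.


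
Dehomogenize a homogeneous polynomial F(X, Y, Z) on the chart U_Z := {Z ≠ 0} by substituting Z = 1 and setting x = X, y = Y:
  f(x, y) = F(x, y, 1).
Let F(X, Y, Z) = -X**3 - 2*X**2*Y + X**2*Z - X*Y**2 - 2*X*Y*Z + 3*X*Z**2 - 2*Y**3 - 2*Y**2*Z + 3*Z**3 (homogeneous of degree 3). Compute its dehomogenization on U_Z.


f(x, y) = -x**3 - 2*x**2*y + x**2 - x*y**2 - 2*x*y + 3*x - 2*y**3 - 2*y**2 + 3

On U_Z we set Z = 1. Each monomial c·X^i·Y^j·Z^k in F becomes c·x^i·y^j·1^k = c·x^i·y^j.
Substituting Z = 1: F(X, Y, 1) = -x**3 - 2*x**2*y + x**2 - x*y**2 - 2*x*y + 3*x - 2*y**3 - 2*y**2 + 3.
Note: deg(f) ≤ deg(F) = 3; strict inequality happens when F is divisible by Z (lost terms).


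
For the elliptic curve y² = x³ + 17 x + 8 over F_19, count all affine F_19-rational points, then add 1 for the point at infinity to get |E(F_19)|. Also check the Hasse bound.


Affine points = {(1, 8), (1, 11), (4, 8), (4, 11), (5, 3), (5, 16), (9, 4), (9, 15), (10, 0), (11, 5), (11, 14), (14, 8), (14, 11), (15, 3), (15, 16), (16, 5), (16, 14), (17, 2), (17, 17), (18, 3), (18, 16)}; affine count = 21; |E(F_19)| = 22.

Discriminant check: Δ ∝ 4a³ + 27b² = 4·17³ + 27·8² = 4·4913 + 27·64 ≡ 5 (mod 19). Nonzero ⇒ E is nonsingular.
For each x ∈ F_19, compute rhs = x³ + 17·x + 8 mod 19, then count y ∈ F_19 with y² ≡ rhs.
  x = 0: rhs = 8, matching y values: none (0 points).
  x = 1: rhs = 7, matching y values: 8, 11 (2 points).
  x = 2: rhs = 12, matching y values: none (0 points).
  x = 3: rhs = 10, matching y values: none (0 points).
  x = 4: rhs = 7, matching y values: 8, 11 (2 points).
  x = 5: rhs = 9, matching y values: 3, 16 (2 points).
  x = 6: rhs = 3, matching y values: none (0 points).
  x = 7: rhs = 14, matching y values: none (0 points).
  x = 8: rhs = 10, matching y values: none (0 points).
  x = 9: rhs = 16, matching y values: 4, 15 (2 points).
  x = 10: rhs = 0, matching y values: 0 (1 points).
  x = 11: rhs = 6, matching y values: 5, 14 (2 points).
  x = 12: rhs = 2, matching y values: none (0 points).
  x = 13: rhs = 13, matching y values: none (0 points).
  x = 14: rhs = 7, matching y values: 8, 11 (2 points).
  x = 15: rhs = 9, matching y values: 3, 16 (2 points).
  x = 16: rhs = 6, matching y values: 5, 14 (2 points).
  x = 17: rhs = 4, matching y values: 2, 17 (2 points).
  x = 18: rhs = 9, matching y values: 3, 16 (2 points).
Total affine count: 21.
Full point count |E(F_19)| = 21 + 1 = 22.
Hasse bound: |22 − (19+1)| = |2| = 2 ≤ 2√19 ≈ 8.7178 ✓.


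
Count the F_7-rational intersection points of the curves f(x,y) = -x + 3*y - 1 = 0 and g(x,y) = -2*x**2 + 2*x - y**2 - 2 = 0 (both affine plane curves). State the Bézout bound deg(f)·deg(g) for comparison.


Common zeros: {(2, 1), (4, 4)}; count = 2; Bézout bound = 2.

deg(f) = 1, deg(g) = 2, so Bézout bound = 2.
Scan x ∈ F_7. For each x, list the y ∈ F_7 with f(x, y) ≡ 0 and those with g(x, y) ≡ 0 (mod 7); the common zeros in that column are the intersection.
  x = 0: f ≡ 0 at y ∈ {5}; g ≡ 0 at y ∈ ∅; common: ∅.
  x = 1: f ≡ 0 at y ∈ {3}; g ≡ 0 at y ∈ ∅; common: ∅.
  x = 2: f ≡ 0 at y ∈ {1}; g ≡ 0 at y ∈ {1, 6}; common: {1}.
  x = 3: f ≡ 0 at y ∈ {6}; g ≡ 0 at y ∈ {0}; common: ∅.
  x = 4: f ≡ 0 at y ∈ {4}; g ≡ 0 at y ∈ {3, 4}; common: {4}.
  x = 5: f ≡ 0 at y ∈ {2}; g ≡ 0 at y ∈ {0}; common: ∅.
  x = 6: f ≡ 0 at y ∈ {0}; g ≡ 0 at y ∈ {1, 6}; common: ∅.
Collecting: common zeros = {(2, 1), (4, 4)}, so the count is 2.
Comparison with the Bézout bound: 2 ≤ 2 = deg(f)·deg(g), as expected for curves with no common component (the bound is attained).


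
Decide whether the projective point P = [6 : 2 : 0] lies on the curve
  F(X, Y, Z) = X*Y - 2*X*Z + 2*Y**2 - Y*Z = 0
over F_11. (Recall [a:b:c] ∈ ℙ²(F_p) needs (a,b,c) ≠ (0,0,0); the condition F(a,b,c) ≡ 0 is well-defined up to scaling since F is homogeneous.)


F(6,2,0) ≡ 9 (mod 11); P is NOT on the curve.

Evaluate F(6, 2, 0) term-by-term (mod 11).
  X*Y ↦ 1·6·2·1 = 12
  -2*X*Z ↦ -2·6·1·0 = 0
  2*Y**2 ↦ 2·1·4·1 = 8
  -Y*Z ↦ -1·1·2·0 = 0
Sum: F(6, 2, 0) = (12) + (0) + (8) + (0) = 20.
Reducing mod 11: 20 ≡ 9 (mod 11).
Since F(a, b, c) ≡ 9 ≠ 0 (mod 11), P does NOT lie on the curve.


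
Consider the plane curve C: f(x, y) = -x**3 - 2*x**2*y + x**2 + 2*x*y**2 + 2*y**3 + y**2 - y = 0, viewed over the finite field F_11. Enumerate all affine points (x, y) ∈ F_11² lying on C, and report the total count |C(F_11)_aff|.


Affine F_11-points: {(0, 0), (0, 6), (0, 10), (1, 0), (1, 2), (5, 4), (8, 5), (10, 1)}; count = 8.

For each of the 121 pairs (x, y) ∈ F_11², evaluate f(x, y) mod 11. Record the zeros.
  x = 0: [0↦0, 1↦2, 2↦7, 3↦5, 4↦8, 5↦6, 6↦0, 7↦2, 8↦2, 9↦1, 10↦0]  zeros at y ∈ {0, 6, 10}
  x = 1: [0↦0, 1↦2, 2↦0, 3↦6, 4↦10, 5↦2, 6↦5, 7↦9, 8↦4, 9↦2, 10↦4]  zeros at y ∈ {0, 2}
  x = 2: [0↦7, 1↦5, 2↦3, 3↦2, 4↦3, 5↦7, 6↦4, 7↦6, 8↦3, 9↦7, 10↦8]  zeros at y ∈ ∅
  x = 3: [0↦4, 1↦5, 2↦10, 3↦9, 4↦3, 5↦4, 6↦2, 7↦9, 8↦4, 9↦10, 10↦6]  zeros at y ∈ ∅
  x = 4: [0↦7, 1↦7, 2↦4, 3↦10, 4↦4, 5↦9, 6↦4, 7↦1, 8↦1, 9↦5, 10↦3]  zeros at y ∈ ∅
  x = 5: [0↦10, 1↦5, 2↦1, 3↦10, 4↦0, 5↦5, 6↦4, 7↦9, 8↦10, 9↦8, 10↦4]  zeros at y ∈ {4}
  x = 6: [0↦7, 1↦4, 2↦6, 3↦3, 4↦7, 5↦8, 6↦7, 7↦5, 8↦3, 9↦2, 10↦3]  zeros at y ∈ ∅
  x = 7: [0↦3, 1↦9, 2↦2, 3↦5, 4↦8, 5↦1, 6↦7, 7↦5, 8↦7, 9↦3, 10↦5]  zeros at y ∈ ∅
  x = 8: [0↦3, 1↦3, 2↦5, 3↦10, 4↦8, 5↦0, 6↦9, 7↦3, 8↦5, 9↦5, 10↦4]  zeros at y ∈ {5}
  x = 9: [0↦1, 1↦2, 2↦9, 3↦1, 4↦1, 5↦10, 6↦7, 7↦4, 8↦2, 9↦2, 10↦5]  zeros at y ∈ ∅
  x = 10: [0↦2, 1↦0, 2↦8, 3↦5, 4↦3, 5↦3, 6↦6, 7↦2, 8↦3, 9↦10, 10↦2]  zeros at y ∈ {1}
Collecting zeros: affine points = {(0, 0), (0, 6), (0, 10), (1, 0), (1, 2), (5, 4), (8, 5), (10, 1)}.
Total count |C(F_11)_aff| = 8.


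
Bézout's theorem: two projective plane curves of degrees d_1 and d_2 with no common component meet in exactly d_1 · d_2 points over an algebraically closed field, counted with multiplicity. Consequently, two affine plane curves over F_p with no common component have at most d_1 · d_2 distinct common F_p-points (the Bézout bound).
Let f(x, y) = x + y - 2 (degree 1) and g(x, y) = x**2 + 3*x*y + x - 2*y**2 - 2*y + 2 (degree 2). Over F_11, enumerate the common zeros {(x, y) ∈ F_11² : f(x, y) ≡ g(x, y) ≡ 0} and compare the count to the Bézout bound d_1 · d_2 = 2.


Common zeros: ∅; count = 0; Bézout bound = 2.

deg(f) = 1, deg(g) = 2, so Bézout bound = 2.
Scan x ∈ F_11. For each x, list the y ∈ F_11 with f(x, y) ≡ 0 and those with g(x, y) ≡ 0 (mod 11); the common zeros in that column are the intersection.
  x = 0: f ≡ 0 at y ∈ {2}; g ≡ 0 at y ∈ {3, 7}; common: ∅.
  x = 1: f ≡ 0 at y ∈ {1}; g ≡ 0 at y ∈ {3}; common: ∅.
  x = 2: f ≡ 0 at y ∈ {0}; g ≡ 0 at y ∈ {5, 8}; common: ∅.
  x = 3: f ≡ 0 at y ∈ {10}; g ≡ 0 at y ∈ ∅; common: ∅.
  x = 4: f ≡ 0 at y ∈ {9}; g ≡ 0 at y ∈ {0, 5}; common: ∅.
  x = 5: f ≡ 0 at y ∈ {8}; g ≡ 0 at y ∈ ∅; common: ∅.
  x = 6: f ≡ 0 at y ∈ {7}; g ≡ 0 at y ∈ {0, 8}; common: ∅.
  x = 7: f ≡ 0 at y ∈ {6}; g ≡ 0 at y ∈ {2}; common: ∅.
  x = 8: f ≡ 0 at y ∈ {5}; g ≡ 0 at y ∈ {2, 9}; common: ∅.
  x = 9: f ≡ 0 at y ∈ {4}; g ≡ 0 at y ∈ ∅; common: ∅.
  x = 10: f ≡ 0 at y ∈ {3}; g ≡ 0 at y ∈ ∅; common: ∅.
Collecting: common zeros = ∅, so the count is 0.
Comparison with the Bézout bound: 0 ≤ 2 = deg(f)·deg(g), as expected for curves with no common component (the affine F_11-count falls short of the bound because intersections may lie at infinity, over extension fields, or carry multiplicity).


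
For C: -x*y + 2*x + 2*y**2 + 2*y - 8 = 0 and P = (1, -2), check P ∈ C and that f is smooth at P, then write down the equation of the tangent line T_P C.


Tangent line at P: 4*x - 7*y - 18 = 0.

Step 1: f(1, -2) = 0, so P lies on C.
Step 2: partial derivatives
  f_x(x, y) = 2 - y, f_y(x, y) = -x + 4*y + 2.
  f_x(P) = 4, f_y(P) = -7 (gradient nonzero, so P is smooth).
Step 3: tangent line at P: 4·(x − 1) + -7·(y − -2) = 0.
Expanding: 4*x - 7*y - 18 = 0.


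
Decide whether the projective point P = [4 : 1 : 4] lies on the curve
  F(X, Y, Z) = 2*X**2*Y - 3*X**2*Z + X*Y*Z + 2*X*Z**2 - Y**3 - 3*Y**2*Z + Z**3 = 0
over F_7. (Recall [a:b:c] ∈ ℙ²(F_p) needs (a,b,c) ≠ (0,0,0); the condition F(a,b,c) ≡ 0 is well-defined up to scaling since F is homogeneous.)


F(4,1,4) ≡ 0 (mod 7); P is on the curve.

Evaluate F(4, 1, 4) term-by-term (mod 7).
  2*X**2*Y ↦ 2·16·1·1 = 32
  -3*X**2*Z ↦ -3·16·1·4 = -192
  X*Y*Z ↦ 1·4·1·4 = 16
  2*X*Z**2 ↦ 2·4·1·16 = 128
  -Y**3 ↦ -1·1·1·1 = -1
  -3*Y**2*Z ↦ -3·1·1·4 = -12
  Z**3 ↦ 1·1·1·64 = 64
Sum: F(4, 1, 4) = (32) + (-192) + (16) + (128) + (-1) + (-12) + (64) = 35.
Reducing mod 7: 35 ≡ 0 (mod 7).
Since F(a, b, c) ≡ 0 (mod 7), P lies on the curve.


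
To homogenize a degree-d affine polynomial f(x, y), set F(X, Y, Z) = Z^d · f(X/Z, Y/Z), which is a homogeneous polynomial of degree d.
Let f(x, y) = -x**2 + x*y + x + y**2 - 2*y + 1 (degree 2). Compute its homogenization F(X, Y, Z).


F(X, Y, Z) = -X**2 + X*Y + X*Z + Y**2 - 2*Y*Z + Z**2

deg(f) = 2.
Substitute x = X/Z, y = Y/Z into f, then multiply by Z^2.
  monomial -1·x^2·y^0 ↦ -1·X^2·Y^0·Z^0.
  monomial 1·x^1·y^1 ↦ 1·X^1·Y^1·Z^0.
  monomial 1·x^1·y^0 ↦ 1·X^1·Y^0·Z^1.
  monomial 1·x^0·y^2 ↦ 1·X^0·Y^2·Z^0.
  monomial -2·x^0·y^1 ↦ -2·X^0·Y^1·Z^1.
  monomial 1·x^0·y^0 ↦ 1·X^0·Y^0·Z^2.
Collecting: F(X, Y, Z) = -X**2 + X*Y + X*Z + Y**2 - 2*Y*Z + Z**2.


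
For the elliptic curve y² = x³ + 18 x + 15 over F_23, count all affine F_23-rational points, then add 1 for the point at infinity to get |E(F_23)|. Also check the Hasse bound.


Affine points = {(2, 6), (2, 17), (3, 2), (3, 21), (4, 6), (4, 17), (5, 0), (7, 1), (7, 22), (8, 2), (8, 21), (9, 3), (9, 20), (11, 7), (11, 16), (12, 2), (12, 21), (13, 10), (13, 13), (15, 7), (15, 16), (16, 11), (16, 12), (17, 6), (17, 17), (20, 7), (20, 16)}; affine count = 27; |E(F_23)| = 28.

Discriminant check: Δ ∝ 4a³ + 27b² = 4·18³ + 27·15² = 4·5832 + 27·225 ≡ 9 (mod 23). Nonzero ⇒ E is nonsingular.
For each x ∈ F_23, compute rhs = x³ + 18·x + 15 mod 23, then count y ∈ F_23 with y² ≡ rhs.
  x = 0: rhs = 15, matching y values: none (0 points).
  x = 1: rhs = 11, matching y values: none (0 points).
  x = 2: rhs = 13, matching y values: 6, 17 (2 points).
  x = 3: rhs = 4, matching y values: 2, 21 (2 points).
  x = 4: rhs = 13, matching y values: 6, 17 (2 points).
  x = 5: rhs = 0, matching y values: 0 (1 points).
  x = 6: rhs = 17, matching y values: none (0 points).
  x = 7: rhs = 1, matching y values: 1, 22 (2 points).
  x = 8: rhs = 4, matching y values: 2, 21 (2 points).
  x = 9: rhs = 9, matching y values: 3, 20 (2 points).
  x = 10: rhs = 22, matching y values: none (0 points).
  x = 11: rhs = 3, matching y values: 7, 16 (2 points).
  x = 12: rhs = 4, matching y values: 2, 21 (2 points).
  x = 13: rhs = 8, matching y values: 10, 13 (2 points).
  x = 14: rhs = 21, matching y values: none (0 points).
  x = 15: rhs = 3, matching y values: 7, 16 (2 points).
  x = 16: rhs = 6, matching y values: 11, 12 (2 points).
  x = 17: rhs = 13, matching y values: 6, 17 (2 points).
  x = 18: rhs = 7, matching y values: none (0 points).
  x = 19: rhs = 17, matching y values: none (0 points).
  x = 20: rhs = 3, matching y values: 7, 16 (2 points).
  x = 21: rhs = 17, matching y values: none (0 points).
  x = 22: rhs = 19, matching y values: none (0 points).
Total affine count: 27.
Full point count |E(F_23)| = 27 + 1 = 28.
Hasse bound: |28 − (23+1)| = |4| = 4 ≤ 2√23 ≈ 9.5917 ✓.


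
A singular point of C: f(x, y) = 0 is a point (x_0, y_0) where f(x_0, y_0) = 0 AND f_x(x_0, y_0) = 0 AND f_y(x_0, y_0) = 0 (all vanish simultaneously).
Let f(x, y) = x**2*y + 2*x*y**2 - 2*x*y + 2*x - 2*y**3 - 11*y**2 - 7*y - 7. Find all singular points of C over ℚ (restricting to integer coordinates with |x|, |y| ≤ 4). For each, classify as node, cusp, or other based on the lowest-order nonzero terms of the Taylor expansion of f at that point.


Singular points: {(3, -1)}; classification: node.

Compute partial derivatives:
  f_x = 2*x*y + 2*y**2 - 2*y + 2.
  f_y = x**2 + 4*x*y - 2*x - 6*y**2 - 22*y - 7.
Scan x_0 ∈ {−4, ..., 4}. For each x_0, f_y(x_0, y) is a polynomial in y; find its integer roots y ∈ {−4, ..., 4}, then test f_x and f at those candidates.
  x = -4: f_y(-4, y) = -6*y**2 - 38*y + 17; no integer root y with |y| ≤ 4.
  x = -3: f_y(-3, y) = -6*y**2 - 34*y + 8; no integer root y with |y| ≤ 4.
  x = -2: f_y(-2, y) = -6*y**2 - 30*y + 1; no integer root y with |y| ≤ 4.
  x = -1: f_y(-1, y) = -6*y**2 - 26*y - 4; no integer root y with |y| ≤ 4.
  x = 0: f_y(0, y) = -6*y**2 - 22*y - 7; no integer root y with |y| ≤ 4.
  x = 1: f_y(1, y) = -6*y**2 - 18*y - 8; no integer root y with |y| ≤ 4.
  x = 2: f_y(2, y) = -6*y**2 - 14*y - 7; no integer root y with |y| ≤ 4.
  x = 3: f_y(3, y) = -6*y**2 - 10*y - 4; vanishes at y ∈ {-1}. (3, -1): f_x = 0, f = 0 — SINGULAR.
  x = 4: f_y(4, y) = -6*y**2 - 6*y + 1; no integer root y with |y| ≤ 4.
Only singular point on the grid: (3, -1).
Classify: substitute x = 3 + u, y = -1 + v and expand: f = u**2*v - u**2 + 2*u*v**2 - 2*v**3 + v**2.
No constant or linear terms (consistent with a singular point). Quadratic part: -u**2 + v**2. Cubic part: u**2*v + 2*u*v**2 - 2*v**3.
The quadratic part v**2 - u**2 = (v − u)(v + u) splits into two distinct linear factors, so there are two distinct tangent lines y − -1 = ±(x − 3) — this is a node (ordinary double point).
Classification: node.


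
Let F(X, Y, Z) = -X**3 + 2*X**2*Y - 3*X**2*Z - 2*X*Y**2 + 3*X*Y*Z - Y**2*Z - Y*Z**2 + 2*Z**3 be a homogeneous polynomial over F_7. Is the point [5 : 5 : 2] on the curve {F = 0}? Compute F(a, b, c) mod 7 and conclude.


F(5,5,2) ≡ 3 (mod 7); P is NOT on the curve.

Evaluate F(5, 5, 2) term-by-term (mod 7).
  -X**3 ↦ -1·125·1·1 = -125
  2*X**2*Y ↦ 2·25·5·1 = 250
  -3*X**2*Z ↦ -3·25·1·2 = -150
  -2*X*Y**2 ↦ -2·5·25·1 = -250
  3*X*Y*Z ↦ 3·5·5·2 = 150
  -Y**2*Z ↦ -1·1·25·2 = -50
  -Y*Z**2 ↦ -1·1·5·4 = -20
  2*Z**3 ↦ 2·1·1·8 = 16
Sum: F(5, 5, 2) = (-125) + (250) + (-150) + (-250) + (150) + (-50) + (-20) + (16) = -179.
Reducing mod 7: -179 ≡ 3 (mod 7).
Since F(a, b, c) ≡ 3 ≠ 0 (mod 7), P does NOT lie on the curve.


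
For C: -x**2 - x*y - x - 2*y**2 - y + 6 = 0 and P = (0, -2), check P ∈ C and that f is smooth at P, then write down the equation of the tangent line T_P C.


Tangent line at P: x + 7*y + 14 = 0.

Step 1: f(0, -2) = 0, so P lies on C.
Step 2: partial derivatives
  f_x(x, y) = -2*x - y - 1, f_y(x, y) = -x - 4*y - 1.
  f_x(P) = 1, f_y(P) = 7 (gradient nonzero, so P is smooth).
Step 3: tangent line at P: 1·(x − 0) + 7·(y − -2) = 0.
Expanding: x + 7*y + 14 = 0.


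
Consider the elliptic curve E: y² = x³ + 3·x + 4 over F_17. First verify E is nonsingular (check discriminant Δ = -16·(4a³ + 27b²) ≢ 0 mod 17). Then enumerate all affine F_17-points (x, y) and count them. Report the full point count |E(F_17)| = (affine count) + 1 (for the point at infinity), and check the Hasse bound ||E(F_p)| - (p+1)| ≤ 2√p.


Affine points = {(0, 2), (0, 15), (1, 5), (1, 12), (2, 1), (2, 16), (5, 5), (5, 12), (6, 0), (8, 8), (8, 9), (11, 5), (11, 12), (12, 0), (13, 8), (13, 9), (14, 6), (14, 11), (16, 0)}; affine count = 19; |E(F_17)| = 20.

Discriminant check: Δ ∝ 4a³ + 27b² = 4·3³ + 27·4² = 4·27 + 27·16 ≡ 13 (mod 17). Nonzero ⇒ E is nonsingular.
For each x ∈ F_17, compute rhs = x³ + 3·x + 4 mod 17, then count y ∈ F_17 with y² ≡ rhs.
  x = 0: rhs = 4, matching y values: 2, 15 (2 points).
  x = 1: rhs = 8, matching y values: 5, 12 (2 points).
  x = 2: rhs = 1, matching y values: 1, 16 (2 points).
  x = 3: rhs = 6, matching y values: none (0 points).
  x = 4: rhs = 12, matching y values: none (0 points).
  x = 5: rhs = 8, matching y values: 5, 12 (2 points).
  x = 6: rhs = 0, matching y values: 0 (1 points).
  x = 7: rhs = 11, matching y values: none (0 points).
  x = 8: rhs = 13, matching y values: 8, 9 (2 points).
  x = 9: rhs = 12, matching y values: none (0 points).
  x = 10: rhs = 14, matching y values: none (0 points).
  x = 11: rhs = 8, matching y values: 5, 12 (2 points).
  x = 12: rhs = 0, matching y values: 0 (1 points).
  x = 13: rhs = 13, matching y values: 8, 9 (2 points).
  x = 14: rhs = 2, matching y values: 6, 11 (2 points).
  x = 15: rhs = 7, matching y values: none (0 points).
  x = 16: rhs = 0, matching y values: 0 (1 points).
Total affine count: 19.
Full point count |E(F_17)| = 19 + 1 = 20.
Hasse bound: |20 − (17+1)| = |2| = 2 ≤ 2√17 ≈ 8.2462 ✓.


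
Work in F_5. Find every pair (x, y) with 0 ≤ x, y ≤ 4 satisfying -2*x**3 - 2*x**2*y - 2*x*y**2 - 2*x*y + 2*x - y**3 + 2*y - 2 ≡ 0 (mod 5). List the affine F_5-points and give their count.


Affine F_5-points: {(3, 0), (4, 3)}; count = 2.

For each of the 25 pairs (x, y) ∈ F_5², evaluate f(x, y) mod 5. Record the zeros.
  x = 0: [0↦3, 1↦4, 2↦4, 3↦2, 4↦2]  zeros at y ∈ ∅
  x = 1: [0↦3, 1↦3, 2↦3, 3↦2, 4↦4]  zeros at y ∈ ∅
  x = 2: [0↦1, 1↦1, 2↦2, 3↦3, 4↦3]  zeros at y ∈ ∅
  x = 3: [0↦0, 1↦1, 2↦4, 3↦3, 4↦2]  zeros at y ∈ {0}
  x = 4: [0↦3, 1↦1, 2↦2, 3↦0, 4↦4]  zeros at y ∈ {3}
Collecting zeros: affine points = {(3, 0), (4, 3)}.
Total count |C(F_5)_aff| = 2.


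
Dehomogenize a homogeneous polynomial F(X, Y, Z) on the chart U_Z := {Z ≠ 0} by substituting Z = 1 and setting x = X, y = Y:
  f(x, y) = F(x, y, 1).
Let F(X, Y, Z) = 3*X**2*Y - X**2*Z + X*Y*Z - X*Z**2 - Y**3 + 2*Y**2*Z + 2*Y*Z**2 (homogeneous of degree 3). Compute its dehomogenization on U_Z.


f(x, y) = 3*x**2*y - x**2 + x*y - x - y**3 + 2*y**2 + 2*y

On U_Z we set Z = 1. Each monomial c·X^i·Y^j·Z^k in F becomes c·x^i·y^j·1^k = c·x^i·y^j.
Substituting Z = 1: F(X, Y, 1) = 3*x**2*y - x**2 + x*y - x - y**3 + 2*y**2 + 2*y.
Note: deg(f) ≤ deg(F) = 3; strict inequality happens when F is divisible by Z (lost terms).


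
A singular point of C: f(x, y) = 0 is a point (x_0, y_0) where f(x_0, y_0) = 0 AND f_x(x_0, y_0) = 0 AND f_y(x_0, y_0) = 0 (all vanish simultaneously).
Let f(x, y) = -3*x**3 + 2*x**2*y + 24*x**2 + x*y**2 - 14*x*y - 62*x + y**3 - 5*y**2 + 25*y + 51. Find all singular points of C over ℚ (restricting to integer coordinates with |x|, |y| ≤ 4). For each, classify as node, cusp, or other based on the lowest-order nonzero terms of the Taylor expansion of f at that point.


Singular points: {(3, 1)}; classification: node.

Compute partial derivatives:
  f_x = -9*x**2 + 4*x*y + 48*x + y**2 - 14*y - 62.
  f_y = 2*x**2 + 2*x*y - 14*x + 3*y**2 - 10*y + 25.
Scan x_0 ∈ {−4, ..., 4}. For each x_0, f_y(x_0, y) is a polynomial in y; find its integer roots y ∈ {−4, ..., 4}, then test f_x and f at those candidates.
  x = -4: f_y(-4, y) = 3*y**2 - 18*y + 113; no integer root y with |y| ≤ 4.
  x = -3: f_y(-3, y) = 3*y**2 - 16*y + 85; no integer root y with |y| ≤ 4.
  x = -2: f_y(-2, y) = 3*y**2 - 14*y + 61; no integer root y with |y| ≤ 4.
  x = -1: f_y(-1, y) = 3*y**2 - 12*y + 41; no integer root y with |y| ≤ 4.
  x = 0: f_y(0, y) = 3*y**2 - 10*y + 25; no integer root y with |y| ≤ 4.
  x = 1: f_y(1, y) = 3*y**2 - 8*y + 13; no integer root y with |y| ≤ 4.
  x = 2: f_y(2, y) = 3*y**2 - 6*y + 5; no integer root y with |y| ≤ 4.
  x = 3: f_y(3, y) = 3*y**2 - 4*y + 1; vanishes at y ∈ {1}. (3, 1): f_x = 0, f = 0 — SINGULAR.
  x = 4: f_y(4, y) = 3*y**2 - 2*y + 1; no integer root y with |y| ≤ 4.
Only singular point on the grid: (3, 1).
Classify: substitute x = 3 + u, y = 1 + v and expand: f = -3*u**3 + 2*u**2*v - u**2 + u*v**2 + v**3 + v**2.
No constant or linear terms (consistent with a singular point). Quadratic part: -u**2 + v**2. Cubic part: -3*u**3 + 2*u**2*v + u*v**2 + v**3.
The quadratic part v**2 - u**2 = (v − u)(v + u) splits into two distinct linear factors, so there are two distinct tangent lines y − 1 = ±(x − 3) — this is a node (ordinary double point).
Classification: node.


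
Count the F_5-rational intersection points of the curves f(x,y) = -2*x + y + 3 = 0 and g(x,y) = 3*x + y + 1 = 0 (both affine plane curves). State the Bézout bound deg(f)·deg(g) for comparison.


Common zeros: ∅; count = 0; Bézout bound = 1.

deg(f) = 1, deg(g) = 1, so Bézout bound = 1.
Scan x ∈ F_5. For each x, list the y ∈ F_5 with f(x, y) ≡ 0 and those with g(x, y) ≡ 0 (mod 5); the common zeros in that column are the intersection.
  x = 0: f ≡ 0 at y ∈ {2}; g ≡ 0 at y ∈ {4}; common: ∅.
  x = 1: f ≡ 0 at y ∈ {4}; g ≡ 0 at y ∈ {1}; common: ∅.
  x = 2: f ≡ 0 at y ∈ {1}; g ≡ 0 at y ∈ {3}; common: ∅.
  x = 3: f ≡ 0 at y ∈ {3}; g ≡ 0 at y ∈ {0}; common: ∅.
  x = 4: f ≡ 0 at y ∈ {0}; g ≡ 0 at y ∈ {2}; common: ∅.
Collecting: common zeros = ∅, so the count is 0.
Comparison with the Bézout bound: 0 ≤ 1 = deg(f)·deg(g), as expected for curves with no common component (the affine F_5-count falls short of the bound because intersections may lie at infinity, over extension fields, or carry multiplicity).


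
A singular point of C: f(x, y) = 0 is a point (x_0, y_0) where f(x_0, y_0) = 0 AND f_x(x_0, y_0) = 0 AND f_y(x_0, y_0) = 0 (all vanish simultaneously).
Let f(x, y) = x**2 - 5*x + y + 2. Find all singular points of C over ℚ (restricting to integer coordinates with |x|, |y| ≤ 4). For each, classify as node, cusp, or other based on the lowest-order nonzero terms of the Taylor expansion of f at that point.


No singular points in the scanned grid; C is smooth there.

Compute partial derivatives:
  f_x = 2*x - 5.
  f_y = 1.
f_y = 1 is a nonzero constant, so f_y never vanishes: no point (x, y) can satisfy f = f_x = f_y = 0. In particular no (x, y) ∈ {−4, ..., 4}² is singular; the curve is smooth.


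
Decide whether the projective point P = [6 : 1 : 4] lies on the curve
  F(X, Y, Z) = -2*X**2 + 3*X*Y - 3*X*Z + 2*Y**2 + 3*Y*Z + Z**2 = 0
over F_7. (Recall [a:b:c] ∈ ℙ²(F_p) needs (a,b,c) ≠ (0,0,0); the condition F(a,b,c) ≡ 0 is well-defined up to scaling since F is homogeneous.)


F(6,1,4) ≡ 2 (mod 7); P is NOT on the curve.

Evaluate F(6, 1, 4) term-by-term (mod 7).
  -2*X**2 ↦ -2·36·1·1 = -72
  3*X*Y ↦ 3·6·1·1 = 18
  -3*X*Z ↦ -3·6·1·4 = -72
  2*Y**2 ↦ 2·1·1·1 = 2
  3*Y*Z ↦ 3·1·1·4 = 12
  Z**2 ↦ 1·1·1·16 = 16
Sum: F(6, 1, 4) = (-72) + (18) + (-72) + (2) + (12) + (16) = -96.
Reducing mod 7: -96 ≡ 2 (mod 7).
Since F(a, b, c) ≡ 2 ≠ 0 (mod 7), P does NOT lie on the curve.


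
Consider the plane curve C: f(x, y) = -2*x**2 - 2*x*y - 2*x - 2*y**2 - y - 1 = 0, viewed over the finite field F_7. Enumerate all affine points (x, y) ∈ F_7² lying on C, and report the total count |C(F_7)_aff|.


Affine F_7-points: {(0, 5), (1, 4), (1, 5), (5, 2), (5, 3), (6, 2)}; count = 6.

For each of the 49 pairs (x, y) ∈ F_7², evaluate f(x, y) mod 7. Record the zeros.
  x = 0: [0↦6, 1↦3, 2↦3, 3↦6, 4↦5, 5↦0, 6↦5]  zeros at y ∈ {5}
  x = 1: [0↦2, 1↦4, 2↦2, 3↦3, 4↦0, 5↦0, 6↦3]  zeros at y ∈ {4, 5}
  x = 2: [0↦1, 1↦1, 2↦4, 3↦3, 4↦5, 5↦3, 6↦4]  zeros at y ∈ ∅
  x = 3: [0↦3, 1↦1, 2↦2, 3↦6, 4↦6, 5↦2, 6↦1]  zeros at y ∈ ∅
  x = 4: [0↦1, 1↦4, 2↦3, 3↦5, 4↦3, 5↦4, 6↦1]  zeros at y ∈ ∅
  x = 5: [0↦2, 1↦3, 2↦0, 3↦0, 4↦3, 5↦2, 6↦4]  zeros at y ∈ {2, 3}
  x = 6: [0↦6, 1↦5, 2↦0, 3↦5, 4↦6, 5↦3, 6↦3]  zeros at y ∈ {2}
Collecting zeros: affine points = {(0, 5), (1, 4), (1, 5), (5, 2), (5, 3), (6, 2)}.
Total count |C(F_7)_aff| = 6.
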